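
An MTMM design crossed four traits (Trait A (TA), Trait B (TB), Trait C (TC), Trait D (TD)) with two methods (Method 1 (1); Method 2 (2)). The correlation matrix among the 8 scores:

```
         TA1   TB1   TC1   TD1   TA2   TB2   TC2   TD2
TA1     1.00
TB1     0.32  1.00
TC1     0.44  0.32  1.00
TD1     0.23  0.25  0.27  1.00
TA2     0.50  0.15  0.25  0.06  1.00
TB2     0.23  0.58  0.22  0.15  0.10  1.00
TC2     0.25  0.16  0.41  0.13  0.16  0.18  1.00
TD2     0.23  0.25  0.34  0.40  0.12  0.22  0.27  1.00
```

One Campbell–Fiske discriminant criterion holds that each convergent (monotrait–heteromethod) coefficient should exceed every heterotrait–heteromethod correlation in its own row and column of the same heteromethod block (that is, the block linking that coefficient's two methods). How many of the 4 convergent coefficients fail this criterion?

Convergent coefficients and their comparison sets:
TA (methods 1·2): 0.50 vs {0.23, 0.15, 0.25, 0.25, 0.23, 0.06} → pass.
TB (methods 1·2): 0.58 vs {0.15, 0.23, 0.16, 0.22, 0.25, 0.15} → pass.
TC (methods 1·2): 0.41 vs {0.25, 0.25, 0.22, 0.16, 0.34, 0.13} → pass.
TD (methods 1·2): 0.40 vs {0.06, 0.23, 0.15, 0.25, 0.13, 0.34} → pass.
0 of 4 fail.

0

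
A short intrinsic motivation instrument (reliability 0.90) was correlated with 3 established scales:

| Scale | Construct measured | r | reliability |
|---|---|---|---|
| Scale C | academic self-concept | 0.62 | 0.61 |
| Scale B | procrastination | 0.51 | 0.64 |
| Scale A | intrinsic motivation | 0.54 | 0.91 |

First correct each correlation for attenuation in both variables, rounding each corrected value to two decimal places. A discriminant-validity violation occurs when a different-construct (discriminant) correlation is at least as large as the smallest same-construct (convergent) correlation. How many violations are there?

2

Disattenuated r (r / √(r_scale · r_new)):
  Scale C (disc): 0.62 / √(0.61·0.90) = 0.84
  Scale B (disc): 0.51 / √(0.64·0.90) = 0.67
  Scale A (conv): 0.54 / √(0.91·0.90) = 0.60
Smallest convergent = 0.60. Discriminant values: 0.84, 0.67; count ≥ 0.60 → 2.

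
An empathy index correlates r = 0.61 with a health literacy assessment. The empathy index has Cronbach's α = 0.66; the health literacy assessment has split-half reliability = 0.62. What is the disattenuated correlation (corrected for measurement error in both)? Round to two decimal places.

r_true = r_obs / √(r_xx · r_yy) = 0.61 / √(0.66 × 0.62) = 0.61 / √0.4092 = 0.61 / 0.6397 ≈ 0.95.

0.95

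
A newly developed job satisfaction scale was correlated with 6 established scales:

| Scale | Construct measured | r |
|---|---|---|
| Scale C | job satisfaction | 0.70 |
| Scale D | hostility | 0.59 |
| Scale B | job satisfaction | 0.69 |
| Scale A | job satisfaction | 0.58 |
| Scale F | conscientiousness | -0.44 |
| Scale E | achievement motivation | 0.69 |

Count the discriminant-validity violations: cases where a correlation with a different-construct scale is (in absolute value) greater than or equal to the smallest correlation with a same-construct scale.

2

Convergent (same construct = job satisfaction): Scale C, Scale B, Scale A.
Smallest convergent = 0.58. Discriminant |r|: 0.59, 0.44, 0.69; count ≥ 0.58 → 2.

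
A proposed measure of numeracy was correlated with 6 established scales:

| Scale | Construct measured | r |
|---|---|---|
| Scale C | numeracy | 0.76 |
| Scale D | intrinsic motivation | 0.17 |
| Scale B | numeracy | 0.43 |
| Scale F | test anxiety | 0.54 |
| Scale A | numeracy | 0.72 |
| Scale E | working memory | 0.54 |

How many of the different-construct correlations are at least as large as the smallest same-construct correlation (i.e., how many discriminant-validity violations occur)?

2

Convergent (same construct = numeracy): Scale C, Scale B, Scale A.
Smallest convergent = 0.43. Discriminant values: 0.17, 0.54, 0.54; count ≥ 0.43 → 2.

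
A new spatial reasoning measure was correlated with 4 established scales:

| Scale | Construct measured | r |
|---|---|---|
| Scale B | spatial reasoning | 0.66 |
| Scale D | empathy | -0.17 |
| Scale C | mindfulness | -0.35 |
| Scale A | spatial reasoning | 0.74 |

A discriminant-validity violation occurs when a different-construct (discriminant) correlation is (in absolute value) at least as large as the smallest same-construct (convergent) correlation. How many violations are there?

Convergent (same construct = spatial reasoning): Scale B, Scale A.
Smallest convergent = 0.66. Discriminant |r|: 0.17, 0.35; count ≥ 0.66 → 0.

0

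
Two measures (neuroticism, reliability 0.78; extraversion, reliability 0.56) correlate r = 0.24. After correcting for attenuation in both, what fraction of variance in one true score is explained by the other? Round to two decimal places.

0.13

Disattenuated r = 0.24 / √(0.78 × 0.56) = 0.24 / 0.6609 = 0.3631.
Shared true-score variance = 0.3631² = 0.1318 ≈ 0.13.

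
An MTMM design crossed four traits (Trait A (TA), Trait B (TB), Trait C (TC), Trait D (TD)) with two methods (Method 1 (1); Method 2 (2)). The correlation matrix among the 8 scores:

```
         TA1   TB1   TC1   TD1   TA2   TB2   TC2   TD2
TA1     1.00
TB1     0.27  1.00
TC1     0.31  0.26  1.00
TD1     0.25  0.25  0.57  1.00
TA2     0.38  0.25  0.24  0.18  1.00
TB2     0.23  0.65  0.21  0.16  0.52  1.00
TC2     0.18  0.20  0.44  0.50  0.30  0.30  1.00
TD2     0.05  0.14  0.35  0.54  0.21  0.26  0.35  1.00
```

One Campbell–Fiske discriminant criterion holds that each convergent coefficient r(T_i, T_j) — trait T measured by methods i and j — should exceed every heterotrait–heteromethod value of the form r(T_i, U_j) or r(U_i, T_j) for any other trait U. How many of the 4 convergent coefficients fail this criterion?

1

Checking each validity diagonal entry against its comparison values:
TA (methods 1·2): 0.38 vs {0.23, 0.25, 0.18, 0.24, 0.05, 0.18} → pass.
TB (methods 1·2): 0.65 vs {0.25, 0.23, 0.20, 0.21, 0.14, 0.16} → pass.
TC (methods 1·2): 0.44 vs {0.24, 0.18, 0.21, 0.20, 0.35, 0.50} → fail.
TD (methods 1·2): 0.54 vs {0.18, 0.05, 0.16, 0.14, 0.50, 0.35} → pass.
1 of 4 fail.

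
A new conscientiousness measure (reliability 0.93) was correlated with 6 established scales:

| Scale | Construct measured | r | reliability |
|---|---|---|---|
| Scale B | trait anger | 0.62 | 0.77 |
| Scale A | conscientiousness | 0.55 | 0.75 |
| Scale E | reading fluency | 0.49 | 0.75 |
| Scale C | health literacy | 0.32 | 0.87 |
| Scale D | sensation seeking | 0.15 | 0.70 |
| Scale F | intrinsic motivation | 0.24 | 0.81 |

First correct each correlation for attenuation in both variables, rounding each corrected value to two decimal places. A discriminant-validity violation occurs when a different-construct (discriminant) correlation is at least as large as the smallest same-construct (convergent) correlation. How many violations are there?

Disattenuated r (r / √(r_scale · r_new)):
  Scale B (disc): 0.62 / √(0.77·0.93) = 0.73
  Scale A (conv): 0.55 / √(0.75·0.93) = 0.66
  Scale E (disc): 0.49 / √(0.75·0.93) = 0.59
  Scale C (disc): 0.32 / √(0.87·0.93) = 0.36
  Scale D (disc): 0.15 / √(0.70·0.93) = 0.19
  Scale F (disc): 0.24 / √(0.81·0.93) = 0.28
Smallest convergent = 0.66. Discriminant values: 0.73, 0.59, 0.36, 0.19, 0.28; count ≥ 0.66 → 1.

1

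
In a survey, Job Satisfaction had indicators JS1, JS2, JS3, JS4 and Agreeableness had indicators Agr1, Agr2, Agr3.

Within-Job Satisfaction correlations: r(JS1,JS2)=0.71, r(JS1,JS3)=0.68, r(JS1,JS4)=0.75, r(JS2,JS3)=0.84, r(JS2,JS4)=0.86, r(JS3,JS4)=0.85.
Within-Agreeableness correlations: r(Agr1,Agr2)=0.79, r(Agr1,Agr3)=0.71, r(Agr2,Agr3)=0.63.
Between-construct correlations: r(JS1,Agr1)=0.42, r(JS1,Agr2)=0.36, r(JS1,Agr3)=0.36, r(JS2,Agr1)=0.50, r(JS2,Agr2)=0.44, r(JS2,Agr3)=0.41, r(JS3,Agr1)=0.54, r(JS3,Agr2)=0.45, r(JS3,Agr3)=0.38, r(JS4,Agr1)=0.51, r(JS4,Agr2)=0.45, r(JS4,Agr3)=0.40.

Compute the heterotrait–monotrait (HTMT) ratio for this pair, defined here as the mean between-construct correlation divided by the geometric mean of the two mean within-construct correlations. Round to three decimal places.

Between-construct mean = 5.22/12 = 0.4350.
Mean within-JS = 4.69/6 = 0.7817; mean within-Agr = 2.13/3 = 0.7100.
Geometric mean = √(0.7817 × 0.7100) = 0.7450.
HTMT = 0.4350 / 0.7450 = 0.584.

0.584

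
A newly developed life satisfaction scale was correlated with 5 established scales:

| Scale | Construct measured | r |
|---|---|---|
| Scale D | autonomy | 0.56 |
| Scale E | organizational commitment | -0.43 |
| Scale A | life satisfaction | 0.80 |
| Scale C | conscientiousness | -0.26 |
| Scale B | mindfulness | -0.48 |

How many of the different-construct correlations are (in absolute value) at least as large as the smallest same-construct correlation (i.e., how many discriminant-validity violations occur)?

Convergent (same construct = life satisfaction): Scale A.
Smallest convergent = 0.80. Discriminant |r|: 0.56, 0.43, 0.26, 0.48; count ≥ 0.80 → 0.

0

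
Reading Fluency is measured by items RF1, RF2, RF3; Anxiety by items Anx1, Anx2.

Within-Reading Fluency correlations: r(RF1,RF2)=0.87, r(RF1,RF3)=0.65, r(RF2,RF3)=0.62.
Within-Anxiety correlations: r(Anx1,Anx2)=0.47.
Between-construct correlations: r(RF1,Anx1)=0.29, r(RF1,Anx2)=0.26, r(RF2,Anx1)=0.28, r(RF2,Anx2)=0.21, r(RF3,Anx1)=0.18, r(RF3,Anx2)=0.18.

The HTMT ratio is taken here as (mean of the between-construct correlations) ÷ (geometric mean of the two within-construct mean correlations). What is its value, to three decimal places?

0.403

Mean between = 1.40/6 = 0.2333.
Mean within-RF = 2.14/3 = 0.7133; mean within-Anx = 0.47/1 = 0.4700.
Geometric mean = √(0.7133 × 0.4700) = 0.5790.
HTMT = 0.2333 / 0.5790 = 0.403.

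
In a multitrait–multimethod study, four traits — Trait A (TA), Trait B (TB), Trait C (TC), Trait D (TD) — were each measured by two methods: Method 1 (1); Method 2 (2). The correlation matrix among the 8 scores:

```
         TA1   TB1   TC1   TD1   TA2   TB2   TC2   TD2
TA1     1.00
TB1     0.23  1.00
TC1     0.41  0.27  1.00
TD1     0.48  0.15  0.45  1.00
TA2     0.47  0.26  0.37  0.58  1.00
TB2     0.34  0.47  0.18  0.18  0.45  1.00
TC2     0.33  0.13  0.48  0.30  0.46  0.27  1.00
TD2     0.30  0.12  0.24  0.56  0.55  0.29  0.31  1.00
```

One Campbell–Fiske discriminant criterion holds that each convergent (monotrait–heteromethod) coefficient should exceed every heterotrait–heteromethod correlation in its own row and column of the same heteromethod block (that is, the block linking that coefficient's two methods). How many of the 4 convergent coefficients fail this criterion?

Checking each validity diagonal entry against its comparison values:
TA (methods 1·2): 0.47 vs {0.34, 0.26, 0.33, 0.37, 0.30, 0.58} → fail.
TB (methods 1·2): 0.47 vs {0.26, 0.34, 0.13, 0.18, 0.12, 0.18} → pass.
TC (methods 1·2): 0.48 vs {0.37, 0.33, 0.18, 0.13, 0.24, 0.30} → pass.
TD (methods 1·2): 0.56 vs {0.58, 0.30, 0.18, 0.12, 0.30, 0.24} → fail.
2 of 4 fail.

2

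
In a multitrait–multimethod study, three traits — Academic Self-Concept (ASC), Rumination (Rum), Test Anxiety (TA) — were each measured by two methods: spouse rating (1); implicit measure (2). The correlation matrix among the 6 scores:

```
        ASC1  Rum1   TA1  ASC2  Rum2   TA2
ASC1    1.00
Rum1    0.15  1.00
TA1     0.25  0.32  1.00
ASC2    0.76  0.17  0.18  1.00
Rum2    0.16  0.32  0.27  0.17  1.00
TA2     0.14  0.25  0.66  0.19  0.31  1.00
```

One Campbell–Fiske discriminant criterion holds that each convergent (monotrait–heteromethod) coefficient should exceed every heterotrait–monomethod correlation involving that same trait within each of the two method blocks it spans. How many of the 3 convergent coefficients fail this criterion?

1

Convergent coefficients and their comparison sets:
ASC (methods 1·2): 0.76 vs {0.15, 0.17, 0.25, 0.19} → pass.
Rum (methods 1·2): 0.32 vs {0.15, 0.17, 0.32, 0.31} → fail.
TA (methods 1·2): 0.66 vs {0.25, 0.19, 0.32, 0.31} → pass.
1 of 3 fail.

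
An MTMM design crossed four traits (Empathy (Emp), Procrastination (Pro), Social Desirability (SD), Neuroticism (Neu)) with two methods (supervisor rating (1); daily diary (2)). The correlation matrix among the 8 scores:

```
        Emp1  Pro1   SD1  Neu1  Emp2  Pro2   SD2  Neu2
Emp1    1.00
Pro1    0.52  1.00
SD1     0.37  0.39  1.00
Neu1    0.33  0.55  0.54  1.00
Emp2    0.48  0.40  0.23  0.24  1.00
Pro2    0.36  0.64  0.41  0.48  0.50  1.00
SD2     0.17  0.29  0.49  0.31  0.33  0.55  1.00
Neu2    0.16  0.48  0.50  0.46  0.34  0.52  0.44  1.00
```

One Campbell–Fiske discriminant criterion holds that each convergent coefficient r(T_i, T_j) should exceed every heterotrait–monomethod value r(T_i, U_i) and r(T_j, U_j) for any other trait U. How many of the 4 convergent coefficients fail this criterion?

3

Convergent coefficients and their comparison sets:
Emp (methods 1·2): 0.48 vs {0.52, 0.50, 0.37, 0.33, 0.33, 0.34} → fail.
Pro (methods 1·2): 0.64 vs {0.52, 0.50, 0.39, 0.55, 0.55, 0.52} → pass.
SD (methods 1·2): 0.49 vs {0.37, 0.33, 0.39, 0.55, 0.54, 0.44} → fail.
Neu (methods 1·2): 0.46 vs {0.33, 0.34, 0.55, 0.52, 0.54, 0.44} → fail.
3 of 4 fail.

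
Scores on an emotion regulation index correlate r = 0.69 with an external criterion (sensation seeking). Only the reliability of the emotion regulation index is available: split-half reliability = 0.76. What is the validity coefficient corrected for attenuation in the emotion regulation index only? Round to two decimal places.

Single correction: r_c = r_obs / √r_xx = 0.69 / √0.76 = 0.69 / 0.8718 ≈ 0.79.

0.79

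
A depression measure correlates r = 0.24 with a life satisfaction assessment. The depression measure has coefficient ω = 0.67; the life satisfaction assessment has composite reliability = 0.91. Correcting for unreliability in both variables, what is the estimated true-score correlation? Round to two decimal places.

0.31

r_true = r_obs / √(r_xx · r_yy) = 0.24 / √(0.67 × 0.91) = 0.24 / √0.6097 = 0.24 / 0.7808 ≈ 0.31.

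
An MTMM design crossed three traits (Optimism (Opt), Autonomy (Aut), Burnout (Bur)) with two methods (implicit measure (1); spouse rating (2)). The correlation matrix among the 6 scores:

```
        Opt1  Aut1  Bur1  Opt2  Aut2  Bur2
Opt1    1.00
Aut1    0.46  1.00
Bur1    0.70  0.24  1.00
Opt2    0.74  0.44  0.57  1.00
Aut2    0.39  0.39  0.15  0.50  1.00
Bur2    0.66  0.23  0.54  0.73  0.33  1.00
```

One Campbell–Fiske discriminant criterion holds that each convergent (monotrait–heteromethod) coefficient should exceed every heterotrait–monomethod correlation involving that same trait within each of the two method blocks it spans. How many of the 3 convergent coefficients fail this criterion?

2

Each convergent coefficient versus the relevant comparison correlations:
Opt (methods 1·2): 0.74 vs {0.46, 0.50, 0.70, 0.73} → pass.
Aut (methods 1·2): 0.39 vs {0.46, 0.50, 0.24, 0.33} → fail.
Bur (methods 1·2): 0.54 vs {0.70, 0.73, 0.24, 0.33} → fail.
2 of 3 fail.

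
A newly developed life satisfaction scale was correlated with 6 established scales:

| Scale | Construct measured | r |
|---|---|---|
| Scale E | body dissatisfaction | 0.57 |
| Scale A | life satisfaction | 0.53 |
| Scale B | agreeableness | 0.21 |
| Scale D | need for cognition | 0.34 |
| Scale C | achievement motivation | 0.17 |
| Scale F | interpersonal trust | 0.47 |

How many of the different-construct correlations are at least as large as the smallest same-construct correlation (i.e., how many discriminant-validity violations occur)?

Convergent (same construct = life satisfaction): Scale A.
Smallest convergent = 0.53. Discriminant values: 0.57, 0.21, 0.34, 0.17, 0.47; count ≥ 0.53 → 1.

1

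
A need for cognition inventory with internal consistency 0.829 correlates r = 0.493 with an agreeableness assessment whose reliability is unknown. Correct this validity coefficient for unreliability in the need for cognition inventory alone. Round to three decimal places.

0.541

Single correction: r_c = r_obs / √r_xx = 0.493 / √0.829 = 0.493 / 0.9105 ≈ 0.541.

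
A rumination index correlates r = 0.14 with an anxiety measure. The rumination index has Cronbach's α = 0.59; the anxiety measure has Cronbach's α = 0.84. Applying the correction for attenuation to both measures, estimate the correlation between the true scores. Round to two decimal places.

0.20

r_true = r_obs / √(r_xx · r_yy) = 0.14 / √(0.59 × 0.84) = 0.14 / √0.4956 = 0.14 / 0.7040 ≈ 0.20.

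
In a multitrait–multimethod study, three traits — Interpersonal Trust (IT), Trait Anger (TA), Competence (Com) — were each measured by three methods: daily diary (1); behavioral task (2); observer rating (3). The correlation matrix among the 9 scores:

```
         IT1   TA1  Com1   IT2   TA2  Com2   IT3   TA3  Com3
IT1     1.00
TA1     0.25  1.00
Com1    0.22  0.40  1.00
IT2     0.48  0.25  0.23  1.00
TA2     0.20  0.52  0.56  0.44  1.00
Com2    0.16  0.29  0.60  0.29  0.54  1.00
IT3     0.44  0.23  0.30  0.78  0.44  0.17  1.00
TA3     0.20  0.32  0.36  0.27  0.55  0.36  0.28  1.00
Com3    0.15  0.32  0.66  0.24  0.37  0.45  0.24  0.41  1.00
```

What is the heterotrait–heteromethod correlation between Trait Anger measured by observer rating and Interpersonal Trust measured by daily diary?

Different traits and methods: r(TA3, IT1) = 0.20.

0.20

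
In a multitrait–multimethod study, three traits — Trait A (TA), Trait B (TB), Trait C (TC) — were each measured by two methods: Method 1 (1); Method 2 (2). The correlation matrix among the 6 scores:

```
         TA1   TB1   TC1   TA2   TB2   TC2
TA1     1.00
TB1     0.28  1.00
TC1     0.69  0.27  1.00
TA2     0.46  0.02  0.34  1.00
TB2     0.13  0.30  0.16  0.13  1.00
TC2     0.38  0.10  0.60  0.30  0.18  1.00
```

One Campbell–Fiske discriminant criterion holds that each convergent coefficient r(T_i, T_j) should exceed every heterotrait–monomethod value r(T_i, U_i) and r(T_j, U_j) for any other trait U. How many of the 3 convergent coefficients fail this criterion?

2

Convergent coefficients and their comparison sets:
TA (methods 1·2): 0.46 vs {0.28, 0.13, 0.69, 0.30} → fail.
TB (methods 1·2): 0.30 vs {0.28, 0.13, 0.27, 0.18} → pass.
TC (methods 1·2): 0.60 vs {0.69, 0.30, 0.27, 0.18} → fail.
2 of 3 fail.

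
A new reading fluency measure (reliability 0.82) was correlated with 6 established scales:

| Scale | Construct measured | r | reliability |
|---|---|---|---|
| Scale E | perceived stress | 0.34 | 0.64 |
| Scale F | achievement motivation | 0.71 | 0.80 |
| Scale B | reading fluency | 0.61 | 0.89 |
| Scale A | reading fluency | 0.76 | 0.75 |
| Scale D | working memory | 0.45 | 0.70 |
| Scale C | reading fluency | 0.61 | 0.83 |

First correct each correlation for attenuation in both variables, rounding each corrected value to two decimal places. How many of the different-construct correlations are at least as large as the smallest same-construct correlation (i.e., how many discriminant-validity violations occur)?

1

Disattenuated r (r / √(r_scale · r_new)):
  Scale E (disc): 0.34 / √(0.64·0.82) = 0.47
  Scale F (disc): 0.71 / √(0.80·0.82) = 0.88
  Scale B (conv): 0.61 / √(0.89·0.82) = 0.71
  Scale A (conv): 0.76 / √(0.75·0.82) = 0.97
  Scale D (disc): 0.45 / √(0.70·0.82) = 0.59
  Scale C (conv): 0.61 / √(0.83·0.82) = 0.74
Smallest convergent = 0.71. Discriminant values: 0.47, 0.88, 0.59; count ≥ 0.71 → 1.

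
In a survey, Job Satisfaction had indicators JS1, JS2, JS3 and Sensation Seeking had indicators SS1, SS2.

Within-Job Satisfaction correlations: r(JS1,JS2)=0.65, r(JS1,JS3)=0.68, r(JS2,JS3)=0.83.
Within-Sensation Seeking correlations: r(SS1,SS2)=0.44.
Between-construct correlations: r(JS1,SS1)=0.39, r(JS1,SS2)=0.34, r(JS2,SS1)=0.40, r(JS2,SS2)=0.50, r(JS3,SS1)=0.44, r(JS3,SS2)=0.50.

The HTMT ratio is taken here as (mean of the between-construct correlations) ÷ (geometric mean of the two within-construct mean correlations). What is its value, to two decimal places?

Mean heterotrait r = 2.57/6 = 0.4283.
Mean within-JS = 2.16/3 = 0.7200; mean within-SS = 0.44/1 = 0.4400.
Geometric mean = √(0.7200 × 0.4400) = 0.5628.
HTMT = 0.4283 / 0.5628 = 0.76.

0.76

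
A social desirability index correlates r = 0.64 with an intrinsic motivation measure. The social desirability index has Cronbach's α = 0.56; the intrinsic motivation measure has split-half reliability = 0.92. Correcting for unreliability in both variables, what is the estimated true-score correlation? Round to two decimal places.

0.89

r_true = r_obs / √(r_xx · r_yy) = 0.64 / √(0.56 × 0.92) = 0.64 / √0.5152 = 0.64 / 0.7178 ≈ 0.89.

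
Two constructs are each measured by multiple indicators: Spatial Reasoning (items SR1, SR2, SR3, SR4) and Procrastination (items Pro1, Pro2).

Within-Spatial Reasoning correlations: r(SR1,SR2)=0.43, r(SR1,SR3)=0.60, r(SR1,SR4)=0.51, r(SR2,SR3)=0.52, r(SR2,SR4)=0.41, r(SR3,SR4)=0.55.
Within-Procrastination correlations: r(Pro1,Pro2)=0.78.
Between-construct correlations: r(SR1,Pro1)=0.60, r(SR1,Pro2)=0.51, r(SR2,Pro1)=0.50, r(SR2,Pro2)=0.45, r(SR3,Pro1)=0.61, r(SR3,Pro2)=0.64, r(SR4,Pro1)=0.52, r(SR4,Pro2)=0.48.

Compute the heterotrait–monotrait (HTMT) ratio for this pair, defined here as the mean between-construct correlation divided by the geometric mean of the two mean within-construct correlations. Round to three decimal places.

Mean heterotrait r = 4.31/8 = 0.5388.
Mean within-SR = 3.02/6 = 0.5033; mean within-Pro = 0.78/1 = 0.7800.
Geometric mean = √(0.5033 × 0.7800) = 0.6266.
HTMT = 0.5388 / 0.6266 = 0.860.

0.860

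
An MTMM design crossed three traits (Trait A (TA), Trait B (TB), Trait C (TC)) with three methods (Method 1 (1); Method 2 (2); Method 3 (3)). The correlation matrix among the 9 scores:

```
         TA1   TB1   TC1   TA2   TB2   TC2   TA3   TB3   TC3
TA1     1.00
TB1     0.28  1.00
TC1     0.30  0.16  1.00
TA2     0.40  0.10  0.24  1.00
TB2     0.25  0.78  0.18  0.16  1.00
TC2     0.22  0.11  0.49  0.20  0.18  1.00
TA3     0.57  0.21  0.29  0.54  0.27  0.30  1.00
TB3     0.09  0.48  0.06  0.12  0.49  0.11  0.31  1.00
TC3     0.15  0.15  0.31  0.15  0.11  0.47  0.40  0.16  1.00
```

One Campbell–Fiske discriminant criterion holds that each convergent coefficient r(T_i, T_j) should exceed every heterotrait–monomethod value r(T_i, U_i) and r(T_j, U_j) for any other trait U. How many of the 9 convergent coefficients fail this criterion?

Checking each validity diagonal entry against its comparison values:
TA (methods 1·2): 0.40 vs {0.28, 0.16, 0.30, 0.20} → pass.
TA (methods 1·3): 0.57 vs {0.28, 0.31, 0.30, 0.40} → pass.
TA (methods 2·3): 0.54 vs {0.16, 0.31, 0.20, 0.40} → pass.
TB (methods 1·2): 0.78 vs {0.28, 0.16, 0.16, 0.18} → pass.
TB (methods 1·3): 0.48 vs {0.28, 0.31, 0.16, 0.16} → pass.
TB (methods 2·3): 0.49 vs {0.16, 0.31, 0.18, 0.16} → pass.
TC (methods 1·2): 0.49 vs {0.30, 0.20, 0.16, 0.18} → pass.
TC (methods 1·3): 0.31 vs {0.30, 0.40, 0.16, 0.16} → fail.
TC (methods 2·3): 0.47 vs {0.20, 0.40, 0.18, 0.16} → pass.
1 of 9 fail.

1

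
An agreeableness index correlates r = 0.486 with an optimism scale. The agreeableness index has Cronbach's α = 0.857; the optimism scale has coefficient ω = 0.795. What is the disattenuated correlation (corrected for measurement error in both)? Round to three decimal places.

r_true = r_obs / √(r_xx · r_yy) = 0.486 / √(0.857 × 0.795) = 0.486 / √0.681315 = 0.486 / 0.8254 ≈ 0.589.

0.589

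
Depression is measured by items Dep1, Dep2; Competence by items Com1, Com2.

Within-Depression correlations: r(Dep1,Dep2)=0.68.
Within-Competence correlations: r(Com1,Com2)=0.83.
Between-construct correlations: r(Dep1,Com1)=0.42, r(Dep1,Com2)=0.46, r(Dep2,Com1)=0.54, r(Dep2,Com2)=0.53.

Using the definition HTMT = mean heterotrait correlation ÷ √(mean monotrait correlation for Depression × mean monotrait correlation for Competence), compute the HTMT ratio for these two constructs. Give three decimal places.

0.649

Mean heterotrait r = 1.95/4 = 0.4875.
Mean within-Dep = 0.68/1 = 0.6800; mean within-Com = 0.83/1 = 0.8300.
Geometric mean = √(0.6800 × 0.8300) = 0.7513.
HTMT = 0.4875 / 0.7513 = 0.649.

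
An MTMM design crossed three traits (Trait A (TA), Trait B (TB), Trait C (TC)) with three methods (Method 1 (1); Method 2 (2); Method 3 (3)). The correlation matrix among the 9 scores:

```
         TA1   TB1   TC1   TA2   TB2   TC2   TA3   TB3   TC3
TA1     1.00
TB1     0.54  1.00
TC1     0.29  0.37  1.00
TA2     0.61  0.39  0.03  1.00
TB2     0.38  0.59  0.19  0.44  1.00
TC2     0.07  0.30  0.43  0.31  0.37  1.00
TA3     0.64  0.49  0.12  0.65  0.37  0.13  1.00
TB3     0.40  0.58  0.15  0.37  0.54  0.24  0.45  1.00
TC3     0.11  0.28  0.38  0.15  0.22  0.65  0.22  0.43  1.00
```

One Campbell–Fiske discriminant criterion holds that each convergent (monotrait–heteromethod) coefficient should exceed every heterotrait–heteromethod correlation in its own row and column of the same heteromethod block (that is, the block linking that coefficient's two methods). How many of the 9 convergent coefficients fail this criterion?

Convergent coefficients and their comparison sets:
TA (methods 1·2): 0.61 vs {0.38, 0.39, 0.07, 0.03} → pass.
TA (methods 1·3): 0.64 vs {0.40, 0.49, 0.11, 0.12} → pass.
TA (methods 2·3): 0.65 vs {0.37, 0.37, 0.15, 0.13} → pass.
TB (methods 1·2): 0.59 vs {0.39, 0.38, 0.30, 0.19} → pass.
TB (methods 1·3): 0.58 vs {0.49, 0.40, 0.28, 0.15} → pass.
TB (methods 2·3): 0.54 vs {0.37, 0.37, 0.22, 0.24} → pass.
TC (methods 1·2): 0.43 vs {0.03, 0.07, 0.19, 0.30} → pass.
TC (methods 1·3): 0.38 vs {0.12, 0.11, 0.15, 0.28} → pass.
TC (methods 2·3): 0.65 vs {0.13, 0.15, 0.24, 0.22} → pass.
0 of 9 fail.

0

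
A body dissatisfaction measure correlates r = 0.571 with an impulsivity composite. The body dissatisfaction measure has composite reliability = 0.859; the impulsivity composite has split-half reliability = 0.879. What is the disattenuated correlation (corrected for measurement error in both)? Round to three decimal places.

0.657

r_true = r_obs / √(r_xx · r_yy) = 0.571 / √(0.859 × 0.879) = 0.571 / √0.755061 = 0.571 / 0.8689 ≈ 0.657.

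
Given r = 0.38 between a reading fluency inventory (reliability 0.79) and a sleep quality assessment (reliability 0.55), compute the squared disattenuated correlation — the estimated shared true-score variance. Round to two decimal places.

Disattenuated r = 0.38 / √(0.79 × 0.55) = 0.38 / 0.6592 = 0.5765.
Shared true-score variance = 0.5765² = 0.3324 ≈ 0.33.

0.33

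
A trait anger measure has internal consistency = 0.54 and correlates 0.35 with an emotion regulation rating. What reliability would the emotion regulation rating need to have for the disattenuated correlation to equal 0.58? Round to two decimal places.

r_true = r_obs / √(r_xx · r_yy) ⇒ 0.58 = 0.35 / √(0.54 · r_yy).
√(0.54 · r_yy) = 0.35 / 0.58 = 0.6034; 0.54 · r_yy = 0.3641; r_yy = 0.3641 / 0.54 ≈ 0.67.

0.67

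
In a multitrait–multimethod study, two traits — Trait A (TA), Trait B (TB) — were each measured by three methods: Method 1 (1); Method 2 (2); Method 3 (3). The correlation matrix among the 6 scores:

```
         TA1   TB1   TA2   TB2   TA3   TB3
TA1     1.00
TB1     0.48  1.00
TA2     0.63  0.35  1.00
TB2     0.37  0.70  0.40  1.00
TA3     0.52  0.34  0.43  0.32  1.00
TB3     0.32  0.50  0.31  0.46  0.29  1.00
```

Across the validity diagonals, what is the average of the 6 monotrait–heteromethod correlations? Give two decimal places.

0.54

Convergent values: 0.63, 0.52, 0.43, 0.70, 0.50, 0.46; mean = 3.24/6 = 0.54.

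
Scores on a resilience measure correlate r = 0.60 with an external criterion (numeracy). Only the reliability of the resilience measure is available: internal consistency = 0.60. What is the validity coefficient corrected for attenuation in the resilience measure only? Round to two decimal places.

0.77

Single correction: r_c = r_obs / √r_xx = 0.60 / √0.60 = 0.60 / 0.7746 ≈ 0.77.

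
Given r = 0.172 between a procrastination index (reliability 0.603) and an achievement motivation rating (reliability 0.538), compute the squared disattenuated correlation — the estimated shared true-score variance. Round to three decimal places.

0.091

Disattenuated r = 0.172 / √(0.603 × 0.538) = 0.172 / 0.5696 = 0.3020.
Shared true-score variance = 0.3020² = 0.0912 ≈ 0.091.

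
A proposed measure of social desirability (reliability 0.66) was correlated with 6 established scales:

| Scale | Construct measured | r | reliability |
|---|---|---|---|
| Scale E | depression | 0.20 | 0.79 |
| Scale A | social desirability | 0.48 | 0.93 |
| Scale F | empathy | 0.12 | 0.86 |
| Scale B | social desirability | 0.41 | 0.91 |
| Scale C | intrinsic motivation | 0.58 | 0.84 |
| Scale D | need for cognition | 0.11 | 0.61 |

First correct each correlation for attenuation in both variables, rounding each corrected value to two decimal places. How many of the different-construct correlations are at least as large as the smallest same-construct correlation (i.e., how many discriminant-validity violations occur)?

Disattenuated r (r / √(r_scale · r_new)):
  Scale E (disc): 0.20 / √(0.79·0.66) = 0.28
  Scale A (conv): 0.48 / √(0.93·0.66) = 0.61
  Scale F (disc): 0.12 / √(0.86·0.66) = 0.16
  Scale B (conv): 0.41 / √(0.91·0.66) = 0.53
  Scale C (disc): 0.58 / √(0.84·0.66) = 0.78
  Scale D (disc): 0.11 / √(0.61·0.66) = 0.17
Smallest convergent = 0.53. Discriminant values: 0.28, 0.16, 0.78, 0.17; count ≥ 0.53 → 1.

1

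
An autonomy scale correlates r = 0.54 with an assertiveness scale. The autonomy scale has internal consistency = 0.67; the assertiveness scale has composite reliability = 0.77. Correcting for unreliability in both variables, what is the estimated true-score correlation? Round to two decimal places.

r_true = r_obs / √(r_xx · r_yy) = 0.54 / √(0.67 × 0.77) = 0.54 / √0.5159 = 0.54 / 0.7183 ≈ 0.75.

0.75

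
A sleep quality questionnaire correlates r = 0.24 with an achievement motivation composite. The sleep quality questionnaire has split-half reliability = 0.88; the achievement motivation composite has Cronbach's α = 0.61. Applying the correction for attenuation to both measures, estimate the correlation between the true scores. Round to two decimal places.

0.33

r_true = r_obs / √(r_xx · r_yy) = 0.24 / √(0.88 × 0.61) = 0.24 / √0.5368 = 0.24 / 0.7327 ≈ 0.33.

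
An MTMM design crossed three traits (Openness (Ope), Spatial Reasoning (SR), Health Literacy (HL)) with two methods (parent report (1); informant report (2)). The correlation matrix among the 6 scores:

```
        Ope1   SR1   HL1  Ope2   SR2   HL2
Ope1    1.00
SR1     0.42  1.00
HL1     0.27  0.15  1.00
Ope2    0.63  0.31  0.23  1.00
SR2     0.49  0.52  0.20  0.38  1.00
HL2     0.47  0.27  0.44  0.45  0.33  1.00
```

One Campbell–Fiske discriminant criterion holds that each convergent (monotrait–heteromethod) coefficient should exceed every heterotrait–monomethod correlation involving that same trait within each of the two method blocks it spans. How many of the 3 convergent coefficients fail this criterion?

1

Each convergent coefficient versus the relevant comparison correlations:
Ope (methods 1·2): 0.63 vs {0.42, 0.38, 0.27, 0.45} → pass.
SR (methods 1·2): 0.52 vs {0.42, 0.38, 0.15, 0.33} → pass.
HL (methods 1·2): 0.44 vs {0.27, 0.45, 0.15, 0.33} → fail.
1 of 3 fail.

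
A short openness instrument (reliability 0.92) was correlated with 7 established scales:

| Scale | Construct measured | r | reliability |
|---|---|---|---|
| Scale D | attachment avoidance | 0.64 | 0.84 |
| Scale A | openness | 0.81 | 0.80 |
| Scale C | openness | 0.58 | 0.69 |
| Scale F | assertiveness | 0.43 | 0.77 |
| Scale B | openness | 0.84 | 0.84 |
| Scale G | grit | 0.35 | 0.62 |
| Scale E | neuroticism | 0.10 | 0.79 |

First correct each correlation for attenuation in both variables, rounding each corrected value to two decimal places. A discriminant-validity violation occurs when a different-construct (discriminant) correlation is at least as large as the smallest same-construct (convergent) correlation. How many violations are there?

Disattenuated r (r / √(r_scale · r_new)):
  Scale D (disc): 0.64 / √(0.84·0.92) = 0.73
  Scale A (conv): 0.81 / √(0.80·0.92) = 0.94
  Scale C (conv): 0.58 / √(0.69·0.92) = 0.73
  Scale F (disc): 0.43 / √(0.77·0.92) = 0.51
  Scale B (conv): 0.84 / √(0.84·0.92) = 0.96
  Scale G (disc): 0.35 / √(0.62·0.92) = 0.46
  Scale E (disc): 0.10 / √(0.79·0.92) = 0.12
Smallest convergent = 0.73. Discriminant values: 0.73, 0.51, 0.46, 0.12; count ≥ 0.73 → 1.

1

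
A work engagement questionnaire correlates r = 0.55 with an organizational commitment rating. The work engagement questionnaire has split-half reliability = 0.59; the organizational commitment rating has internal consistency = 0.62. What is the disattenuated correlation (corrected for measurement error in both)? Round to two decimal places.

0.91

r_true = r_obs / √(r_xx · r_yy) = 0.55 / √(0.59 × 0.62) = 0.55 / √0.3658 = 0.55 / 0.6048 ≈ 0.91.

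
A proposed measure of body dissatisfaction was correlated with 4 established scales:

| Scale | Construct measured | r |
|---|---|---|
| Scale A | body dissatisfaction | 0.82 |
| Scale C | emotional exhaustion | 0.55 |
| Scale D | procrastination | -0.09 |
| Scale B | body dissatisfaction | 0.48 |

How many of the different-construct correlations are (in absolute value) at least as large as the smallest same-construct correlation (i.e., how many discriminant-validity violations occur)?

1

Convergent (same construct = body dissatisfaction): Scale A, Scale B.
Smallest convergent = 0.48. Discriminant |r|: 0.55, 0.09; count ≥ 0.48 → 1.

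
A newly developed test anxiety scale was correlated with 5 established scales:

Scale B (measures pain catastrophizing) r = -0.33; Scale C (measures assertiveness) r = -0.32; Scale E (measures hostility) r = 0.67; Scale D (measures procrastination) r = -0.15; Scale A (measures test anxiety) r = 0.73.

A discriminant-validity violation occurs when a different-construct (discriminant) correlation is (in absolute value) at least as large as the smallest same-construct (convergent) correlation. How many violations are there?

Convergent (same construct = test anxiety): Scale A.
Smallest convergent = 0.73. Discriminant |r|: 0.33, 0.32, 0.67, 0.15; count ≥ 0.73 → 0.

0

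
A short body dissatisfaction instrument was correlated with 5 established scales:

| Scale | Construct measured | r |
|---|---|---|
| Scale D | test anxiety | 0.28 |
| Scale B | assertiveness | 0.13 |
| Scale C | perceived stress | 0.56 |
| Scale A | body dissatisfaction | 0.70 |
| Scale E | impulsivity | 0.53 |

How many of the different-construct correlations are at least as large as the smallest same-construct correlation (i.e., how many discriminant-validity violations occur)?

Convergent (same construct = body dissatisfaction): Scale A.
Smallest convergent = 0.70. Discriminant values: 0.28, 0.13, 0.56, 0.53; count ≥ 0.70 → 0.

0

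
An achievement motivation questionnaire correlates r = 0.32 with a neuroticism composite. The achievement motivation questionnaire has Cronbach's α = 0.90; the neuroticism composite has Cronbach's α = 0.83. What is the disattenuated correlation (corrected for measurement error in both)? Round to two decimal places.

r_true = r_obs / √(r_xx · r_yy) = 0.32 / √(0.90 × 0.83) = 0.32 / √0.7470 = 0.32 / 0.8643 ≈ 0.37.

0.37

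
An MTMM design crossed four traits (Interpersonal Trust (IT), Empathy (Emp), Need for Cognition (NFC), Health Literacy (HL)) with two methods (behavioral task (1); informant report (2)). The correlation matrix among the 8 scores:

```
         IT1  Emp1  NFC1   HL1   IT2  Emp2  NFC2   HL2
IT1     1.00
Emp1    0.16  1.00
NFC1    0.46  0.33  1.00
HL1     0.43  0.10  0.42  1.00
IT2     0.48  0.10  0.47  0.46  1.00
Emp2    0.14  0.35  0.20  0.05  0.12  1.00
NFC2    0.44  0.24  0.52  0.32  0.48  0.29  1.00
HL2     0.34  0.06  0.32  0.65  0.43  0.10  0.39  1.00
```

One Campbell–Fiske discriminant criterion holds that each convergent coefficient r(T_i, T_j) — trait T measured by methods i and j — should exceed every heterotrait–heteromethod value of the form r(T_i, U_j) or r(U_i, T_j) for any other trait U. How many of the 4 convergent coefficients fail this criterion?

Checking each validity diagonal entry against its comparison values:
IT (methods 1·2): 0.48 vs {0.14, 0.10, 0.44, 0.47, 0.34, 0.46} → pass.
Emp (methods 1·2): 0.35 vs {0.10, 0.14, 0.24, 0.20, 0.06, 0.05} → pass.
NFC (methods 1·2): 0.52 vs {0.47, 0.44, 0.20, 0.24, 0.32, 0.32} → pass.
HL (methods 1·2): 0.65 vs {0.46, 0.34, 0.05, 0.06, 0.32, 0.32} → pass.
0 of 4 fail.

0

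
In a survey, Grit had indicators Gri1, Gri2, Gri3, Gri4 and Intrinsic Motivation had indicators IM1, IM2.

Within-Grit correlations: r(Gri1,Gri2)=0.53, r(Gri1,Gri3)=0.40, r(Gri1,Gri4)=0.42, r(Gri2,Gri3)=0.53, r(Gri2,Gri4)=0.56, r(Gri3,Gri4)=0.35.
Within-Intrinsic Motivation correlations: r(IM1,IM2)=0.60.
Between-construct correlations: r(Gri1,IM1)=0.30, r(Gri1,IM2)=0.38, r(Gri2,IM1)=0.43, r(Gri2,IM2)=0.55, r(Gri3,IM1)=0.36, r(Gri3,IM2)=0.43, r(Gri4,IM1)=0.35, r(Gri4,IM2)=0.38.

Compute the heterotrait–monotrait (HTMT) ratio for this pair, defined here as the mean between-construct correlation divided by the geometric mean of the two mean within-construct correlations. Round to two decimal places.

0.75

Between-construct mean = 3.18/8 = 0.3975.
Mean within-Gri = 2.79/6 = 0.4650; mean within-IM = 0.60/1 = 0.6000.
Geometric mean = √(0.4650 × 0.6000) = 0.5282.
HTMT = 0.3975 / 0.5282 = 0.75.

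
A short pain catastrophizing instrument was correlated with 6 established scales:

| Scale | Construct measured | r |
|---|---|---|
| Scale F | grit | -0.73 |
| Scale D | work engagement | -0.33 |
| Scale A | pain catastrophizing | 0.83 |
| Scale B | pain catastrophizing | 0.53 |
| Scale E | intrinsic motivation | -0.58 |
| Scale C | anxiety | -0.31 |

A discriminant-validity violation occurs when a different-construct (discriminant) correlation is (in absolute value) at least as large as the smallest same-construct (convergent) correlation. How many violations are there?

Convergent (same construct = pain catastrophizing): Scale A, Scale B.
Smallest convergent = 0.53. Discriminant |r|: 0.73, 0.33, 0.58, 0.31; count ≥ 0.53 → 2.

2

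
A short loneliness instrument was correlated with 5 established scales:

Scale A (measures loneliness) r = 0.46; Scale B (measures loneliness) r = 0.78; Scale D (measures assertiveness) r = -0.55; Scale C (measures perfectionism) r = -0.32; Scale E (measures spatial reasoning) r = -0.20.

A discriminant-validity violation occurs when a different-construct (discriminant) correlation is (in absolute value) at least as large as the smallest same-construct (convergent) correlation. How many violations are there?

Convergent (same construct = loneliness): Scale A, Scale B.
Smallest convergent = 0.46. Discriminant |r|: 0.55, 0.32, 0.20; count ≥ 0.46 → 1.

1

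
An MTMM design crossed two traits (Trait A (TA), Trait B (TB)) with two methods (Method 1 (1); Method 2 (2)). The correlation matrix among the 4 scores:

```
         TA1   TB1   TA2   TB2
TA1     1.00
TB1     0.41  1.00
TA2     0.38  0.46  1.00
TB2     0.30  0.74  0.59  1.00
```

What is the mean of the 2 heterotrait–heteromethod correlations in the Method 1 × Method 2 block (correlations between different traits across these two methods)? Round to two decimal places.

HTHM values (method 1 × method 2): 0.30, 0.46; mean = 0.76/2 = 0.38.

0.38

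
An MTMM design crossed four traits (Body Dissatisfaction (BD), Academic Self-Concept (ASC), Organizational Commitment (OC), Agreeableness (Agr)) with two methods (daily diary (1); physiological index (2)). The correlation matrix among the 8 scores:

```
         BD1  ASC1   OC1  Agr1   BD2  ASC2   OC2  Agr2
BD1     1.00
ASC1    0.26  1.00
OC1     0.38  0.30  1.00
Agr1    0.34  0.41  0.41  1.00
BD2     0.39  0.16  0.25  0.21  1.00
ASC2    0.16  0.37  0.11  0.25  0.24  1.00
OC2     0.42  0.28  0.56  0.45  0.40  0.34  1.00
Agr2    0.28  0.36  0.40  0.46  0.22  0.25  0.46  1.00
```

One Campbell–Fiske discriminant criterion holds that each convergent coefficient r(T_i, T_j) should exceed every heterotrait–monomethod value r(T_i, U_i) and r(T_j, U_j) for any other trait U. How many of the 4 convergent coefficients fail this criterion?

Convergent coefficients and their comparison sets:
BD (methods 1·2): 0.39 vs {0.26, 0.24, 0.38, 0.40, 0.34, 0.22} → fail.
ASC (methods 1·2): 0.37 vs {0.26, 0.24, 0.30, 0.34, 0.41, 0.25} → fail.
OC (methods 1·2): 0.56 vs {0.38, 0.40, 0.30, 0.34, 0.41, 0.46} → pass.
Agr (methods 1·2): 0.46 vs {0.34, 0.22, 0.41, 0.25, 0.41, 0.46} → fail.
3 of 4 fail.

3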